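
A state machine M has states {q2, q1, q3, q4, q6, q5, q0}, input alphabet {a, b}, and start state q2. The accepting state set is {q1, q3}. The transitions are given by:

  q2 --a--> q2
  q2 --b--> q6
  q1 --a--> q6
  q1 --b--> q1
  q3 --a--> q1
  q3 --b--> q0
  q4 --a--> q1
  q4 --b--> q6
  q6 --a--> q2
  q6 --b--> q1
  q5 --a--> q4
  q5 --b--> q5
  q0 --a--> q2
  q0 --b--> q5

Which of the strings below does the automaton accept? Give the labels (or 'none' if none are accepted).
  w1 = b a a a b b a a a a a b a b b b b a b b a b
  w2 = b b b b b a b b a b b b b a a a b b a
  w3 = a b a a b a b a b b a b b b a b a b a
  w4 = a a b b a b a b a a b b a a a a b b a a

w1:
  start at q2
  read 'b': q2 → q6
  read 'a': q6 → q2
  read 'a': q2 → q2
  read 'a': q2 → q2
  read 'b': q2 → q6
  read 'b': q6 → q1
  read 'a': q1 → q6
  read 'a': q6 → q2
  read 'a': q2 → q2
  read 'a': q2 → q2
  read 'a': q2 → q2
  read 'b': q2 → q6
  read 'a': q6 → q2
  read 'b': q2 → q6
  read 'b': q6 → q1
  read 'b': q1 → q1
  read 'b': q1 → q1
  read 'a': q1 → q6
  read 'b': q6 → q1
  read 'b': q1 → q1
  read 'a': q1 → q6
  read 'b': q6 → q1
  end q1, accepted
w2:
  start at q2
  read 'b': q2 → q6
  read 'b': q6 → q1
  read 'b': q1 → q1
  read 'b': q1 → q1
  read 'b': q1 → q1
  read 'a': q1 → q6
  read 'b': q6 → q1
  read 'b': q1 → q1
  read 'a': q1 → q6
  read 'b': q6 → q1
  read 'b': q1 → q1
  read 'b': q1 → q1
  read 'b': q1 → q1
  read 'a': q1 → q6
  read 'a': q6 → q2
  read 'a': q2 → q2
  read 'b': q2 → q6
  read 'b': q6 → q1
  read 'a': q1 → q6
  end q6, rejected
w3:
  start at q2
  read 'a': q2 → q2
  read 'b': q2 → q6
  read 'a': q6 → q2
  read 'a': q2 → q2
  read 'b': q2 → q6
  read 'a': q6 → q2
  read 'b': q2 → q6
  read 'a': q6 → q2
  read 'b': q2 → q6
  read 'b': q6 → q1
  read 'a': q1 → q6
  read 'b': q6 → q1
  read 'b': q1 → q1
  read 'b': q1 → q1
  read 'a': q1 → q6
  read 'b': q6 → q1
  read 'a': q1 → q6
  read 'b': q6 → q1
  read 'a': q1 → q6
  end q6, rejected
w4:
  start at q2
  read 'a': q2 → q2
  read 'a': q2 → q2
  read 'b': q2 → q6
  read 'b': q6 → q1
  read 'a': q1 → q6
  read 'b': q6 → q1
  read 'a': q1 → q6
  read 'b': q6 → q1
  read 'a': q1 → q6
  read 'a': q6 → q2
  read 'b': q2 → q6
  read 'b': q6 → q1
  read 'a': q1 → q6
  read 'a': q6 → q2
  read 'a': q2 → q2
  read 'a': q2 → q2
  read 'b': q2 → q6
  read 'b': q6 → q1
  read 'a': q1 → q6
  read 'a': q6 → q2
  end q2, rejected

w1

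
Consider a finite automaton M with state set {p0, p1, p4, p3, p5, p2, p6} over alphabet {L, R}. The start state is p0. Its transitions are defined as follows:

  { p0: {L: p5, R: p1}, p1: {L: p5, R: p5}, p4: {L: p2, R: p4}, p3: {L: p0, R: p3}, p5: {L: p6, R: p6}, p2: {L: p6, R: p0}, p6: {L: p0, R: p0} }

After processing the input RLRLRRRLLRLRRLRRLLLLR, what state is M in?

p6

Trace: p0 -R-> p1 -L-> p5 -R-> p6 -L-> p0 -R-> p1 -R-> p5 -R-> p6 -L-> p0 -L-> p5 -R-> p6 -L-> p0 -R-> p1 -R-> p5 -L-> p6 -R-> p0 -R-> p1 -L-> p5 -L-> p6 -L-> p0 -L-> p5 -R-> p6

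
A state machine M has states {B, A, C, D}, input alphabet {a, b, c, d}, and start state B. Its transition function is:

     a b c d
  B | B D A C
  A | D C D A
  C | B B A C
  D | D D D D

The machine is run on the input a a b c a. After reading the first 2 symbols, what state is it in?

B

B → B → B
After 2 symbols: B.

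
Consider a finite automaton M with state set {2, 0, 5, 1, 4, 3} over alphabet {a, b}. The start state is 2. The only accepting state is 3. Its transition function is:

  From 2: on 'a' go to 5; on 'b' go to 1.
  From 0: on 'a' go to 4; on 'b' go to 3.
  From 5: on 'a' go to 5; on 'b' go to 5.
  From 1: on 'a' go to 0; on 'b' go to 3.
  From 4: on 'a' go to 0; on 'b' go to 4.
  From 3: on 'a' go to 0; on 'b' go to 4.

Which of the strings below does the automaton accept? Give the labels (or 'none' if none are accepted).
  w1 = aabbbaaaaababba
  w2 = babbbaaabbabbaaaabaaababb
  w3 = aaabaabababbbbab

none

w1: Trace: 2 -a-> 5 -a-> 5 -b-> 5 -b-> 5 -b-> 5 -a-> 5 -a-> 5 -a-> 5 -a-> 5 -a-> 5 -b-> 5 -a-> 5 -b-> 5 -b-> 5 -a-> 5  → end 5, rejected
w2: Trace: 2 -b-> 1 -a-> 0 -b-> 3 -b-> 4 -b-> 4 -a-> 0 -a-> 4 -a-> 0 -b-> 3 -b-> 4 -a-> 0 -b-> 3 -b-> 4 -a-> 0 -a-> 4 -a-> 0 -a-> 4 -b-> 4 -a-> 0 -a-> 4 -a-> 0 -b-> 3 -a-> 0 -b-> 3 -b-> 4  → end 4, rejected
w3: Trace: 2 -a-> 5 -a-> 5 -a-> 5 -b-> 5 -a-> 5 -a-> 5 -b-> 5 -a-> 5 -b-> 5 -a-> 5 -b-> 5 -b-> 5 -b-> 5 -b-> 5 -a-> 5 -b-> 5  → end 5, rejected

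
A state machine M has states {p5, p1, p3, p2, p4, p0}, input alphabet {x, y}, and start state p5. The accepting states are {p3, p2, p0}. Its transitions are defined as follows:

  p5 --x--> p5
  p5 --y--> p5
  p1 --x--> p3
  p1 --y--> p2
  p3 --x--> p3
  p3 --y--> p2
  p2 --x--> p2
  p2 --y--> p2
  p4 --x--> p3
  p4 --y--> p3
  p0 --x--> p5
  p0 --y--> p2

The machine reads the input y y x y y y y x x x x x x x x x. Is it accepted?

No

start at p5
read 'y': p5 → p5
read 'y': p5 → p5
read 'x': p5 → p5
read 'y': p5 → p5
read 'y': p5 → p5
read 'y': p5 → p5
read 'y': p5 → p5
read 'x': p5 → p5
read 'x': p5 → p5
read 'x': p5 → p5
read 'x': p5 → p5
read 'x': p5 → p5
read 'x': p5 → p5
read 'x': p5 → p5
read 'x': p5 → p5
read 'x': p5 → p5
End state p5 is not accepting.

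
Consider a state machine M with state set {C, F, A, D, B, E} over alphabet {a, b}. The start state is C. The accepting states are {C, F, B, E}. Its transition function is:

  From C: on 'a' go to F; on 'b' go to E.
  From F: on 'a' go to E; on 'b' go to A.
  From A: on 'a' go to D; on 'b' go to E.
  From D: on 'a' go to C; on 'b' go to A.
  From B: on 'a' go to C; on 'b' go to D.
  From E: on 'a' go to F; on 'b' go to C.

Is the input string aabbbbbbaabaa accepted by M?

Yes

Trace: C -a-> F -a-> E -b-> C -b-> E -b-> C -b-> E -b-> C -b-> E -a-> F -a-> E -b-> C -a-> F -a-> E
End state E is accepting.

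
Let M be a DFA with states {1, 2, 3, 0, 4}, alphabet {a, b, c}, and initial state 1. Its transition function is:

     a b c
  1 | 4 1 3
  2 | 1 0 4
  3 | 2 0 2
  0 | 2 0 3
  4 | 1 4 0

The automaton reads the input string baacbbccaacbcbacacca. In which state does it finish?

Trace: 1 -b-> 1 -a-> 4 -a-> 1 -c-> 3 -b-> 0 -b-> 0 -c-> 3 -c-> 2 -a-> 1 -a-> 4 -c-> 0 -b-> 0 -c-> 3 -b-> 0 -a-> 2 -c-> 4 -a-> 1 -c-> 3 -c-> 2 -a-> 1

1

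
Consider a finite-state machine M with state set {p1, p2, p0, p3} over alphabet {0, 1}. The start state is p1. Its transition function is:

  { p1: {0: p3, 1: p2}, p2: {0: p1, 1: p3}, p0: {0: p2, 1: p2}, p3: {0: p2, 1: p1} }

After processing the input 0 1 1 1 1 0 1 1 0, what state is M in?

p1

p1 → p3 → p1 → p2 → p3 → p1 → p3 → p1 → p2 → p1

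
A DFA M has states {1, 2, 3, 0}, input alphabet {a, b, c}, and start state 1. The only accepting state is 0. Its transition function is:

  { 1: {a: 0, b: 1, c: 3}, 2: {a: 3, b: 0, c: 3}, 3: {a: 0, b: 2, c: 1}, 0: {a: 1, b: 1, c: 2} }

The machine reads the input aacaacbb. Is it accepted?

1 → 0 → 1 → 3 → 0 → 1 → 3 → 2 → 0
End state 0 is accepting.

Yes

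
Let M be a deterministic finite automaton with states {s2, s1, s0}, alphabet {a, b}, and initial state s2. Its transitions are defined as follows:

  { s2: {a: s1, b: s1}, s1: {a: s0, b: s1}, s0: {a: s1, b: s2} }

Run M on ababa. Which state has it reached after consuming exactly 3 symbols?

s0

start at s2
read 'a': s2 → s1
read 'b': s1 → s1
read 'a': s1 → s0
After 3 symbols: s0.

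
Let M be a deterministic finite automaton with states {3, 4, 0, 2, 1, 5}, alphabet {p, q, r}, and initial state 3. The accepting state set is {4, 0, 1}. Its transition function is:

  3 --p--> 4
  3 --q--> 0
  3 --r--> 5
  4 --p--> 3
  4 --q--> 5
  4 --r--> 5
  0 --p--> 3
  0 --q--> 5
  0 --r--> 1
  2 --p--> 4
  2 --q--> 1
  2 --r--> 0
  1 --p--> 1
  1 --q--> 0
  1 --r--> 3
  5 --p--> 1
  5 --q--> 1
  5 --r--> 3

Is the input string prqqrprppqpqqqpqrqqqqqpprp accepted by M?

start at 3
read 'p': 3 → 4
read 'r': 4 → 5
read 'q': 5 → 1
read 'q': 1 → 0
read 'r': 0 → 1
read 'p': 1 → 1
read 'r': 1 → 3
read 'p': 3 → 4
read 'p': 4 → 3
read 'q': 3 → 0
read 'p': 0 → 3
read 'q': 3 → 0
read 'q': 0 → 5
read 'q': 5 → 1
read 'p': 1 → 1
read 'q': 1 → 0
read 'r': 0 → 1
read 'q': 1 → 0
read 'q': 0 → 5
read 'q': 5 → 1
read 'q': 1 → 0
read 'q': 0 → 5
read 'p': 5 → 1
read 'p': 1 → 1
read 'r': 1 → 3
read 'p': 3 → 4
End state 4 is accepting.

Yes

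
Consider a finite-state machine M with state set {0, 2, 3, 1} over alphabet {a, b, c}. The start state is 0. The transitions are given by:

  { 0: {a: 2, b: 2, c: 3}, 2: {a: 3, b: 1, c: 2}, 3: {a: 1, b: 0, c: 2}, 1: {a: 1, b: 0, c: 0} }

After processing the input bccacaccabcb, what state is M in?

Trace: 0 -b-> 2 -c-> 2 -c-> 2 -a-> 3 -c-> 2 -a-> 3 -c-> 2 -c-> 2 -a-> 3 -b-> 0 -c-> 3 -b-> 0

0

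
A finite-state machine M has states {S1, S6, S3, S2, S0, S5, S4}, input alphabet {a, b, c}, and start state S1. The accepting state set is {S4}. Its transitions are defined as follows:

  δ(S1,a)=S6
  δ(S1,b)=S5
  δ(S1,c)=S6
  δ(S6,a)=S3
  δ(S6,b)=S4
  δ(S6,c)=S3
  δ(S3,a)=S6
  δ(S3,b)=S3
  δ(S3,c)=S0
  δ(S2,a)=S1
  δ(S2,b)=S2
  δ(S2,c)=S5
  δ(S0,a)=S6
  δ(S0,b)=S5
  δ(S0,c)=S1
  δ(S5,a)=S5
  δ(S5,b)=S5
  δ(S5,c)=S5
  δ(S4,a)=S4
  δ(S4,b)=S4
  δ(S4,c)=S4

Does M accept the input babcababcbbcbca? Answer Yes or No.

No

start at S1
read 'b': S1 → S5
read 'a': S5 → S5
read 'b': S5 → S5
read 'c': S5 → S5
read 'a': S5 → S5
read 'b': S5 → S5
read 'a': S5 → S5
read 'b': S5 → S5
read 'c': S5 → S5
read 'b': S5 → S5
read 'b': S5 → S5
read 'c': S5 → S5
read 'b': S5 → S5
read 'c': S5 → S5
read 'a': S5 → S5
End state S5 is not accepting.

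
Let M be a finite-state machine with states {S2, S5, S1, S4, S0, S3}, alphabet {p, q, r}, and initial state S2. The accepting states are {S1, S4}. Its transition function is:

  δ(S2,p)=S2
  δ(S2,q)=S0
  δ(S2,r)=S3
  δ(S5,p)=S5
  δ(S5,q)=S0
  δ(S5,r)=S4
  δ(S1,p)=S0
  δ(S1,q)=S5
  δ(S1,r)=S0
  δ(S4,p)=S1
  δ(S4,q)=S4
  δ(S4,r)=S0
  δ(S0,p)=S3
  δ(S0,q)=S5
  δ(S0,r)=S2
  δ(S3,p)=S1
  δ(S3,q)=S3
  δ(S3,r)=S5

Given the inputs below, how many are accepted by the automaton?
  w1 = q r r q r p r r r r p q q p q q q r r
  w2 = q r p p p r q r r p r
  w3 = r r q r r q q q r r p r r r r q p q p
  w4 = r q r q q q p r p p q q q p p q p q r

w1:
  start at S2
  read 'q': S2 → S0
  read 'r': S0 → S2
  read 'r': S2 → S3
  read 'q': S3 → S3
  read 'r': S3 → S5
  read 'p': S5 → S5
  read 'r': S5 → S4
  read 'r': S4 → S0
  read 'r': S0 → S2
  read 'r': S2 → S3
  read 'p': S3 → S1
  read 'q': S1 → S5
  read 'q': S5 → S0
  read 'p': S0 → S3
  read 'q': S3 → S3
  read 'q': S3 → S3
  read 'q': S3 → S3
  read 'r': S3 → S5
  read 'r': S5 → S4
  end S4, accepted
w2:
  start at S2
  read 'q': S2 → S0
  read 'r': S0 → S2
  read 'p': S2 → S2
  read 'p': S2 → S2
  read 'p': S2 → S2
  read 'r': S2 → S3
  read 'q': S3 → S3
  read 'r': S3 → S5
  read 'r': S5 → S4
  read 'p': S4 → S1
  read 'r': S1 → S0
  end S0, rejected
w3:
  start at S2
  read 'r': S2 → S3
  read 'r': S3 → S5
  read 'q': S5 → S0
  read 'r': S0 → S2
  read 'r': S2 → S3
  read 'q': S3 → S3
  read 'q': S3 → S3
  read 'q': S3 → S3
  read 'r': S3 → S5
  read 'r': S5 → S4
  read 'p': S4 → S1
  read 'r': S1 → S0
  read 'r': S0 → S2
  read 'r': S2 → S3
  read 'r': S3 → S5
  read 'q': S5 → S0
  read 'p': S0 → S3
  read 'q': S3 → S3
  read 'p': S3 → S1
  end S1, accepted
w4:
  start at S2
  read 'r': S2 → S3
  read 'q': S3 → S3
  read 'r': S3 → S5
  read 'q': S5 → S0
  read 'q': S0 → S5
  read 'q': S5 → S0
  read 'p': S0 → S3
  read 'r': S3 → S5
  read 'p': S5 → S5
  read 'p': S5 → S5
  read 'q': S5 → S0
  read 'q': S0 → S5
  read 'q': S5 → S0
  read 'p': S0 → S3
  read 'p': S3 → S1
  read 'q': S1 → S5
  read 'p': S5 → S5
  read 'q': S5 → S0
  read 'r': S0 → S2
  end S2, rejected

2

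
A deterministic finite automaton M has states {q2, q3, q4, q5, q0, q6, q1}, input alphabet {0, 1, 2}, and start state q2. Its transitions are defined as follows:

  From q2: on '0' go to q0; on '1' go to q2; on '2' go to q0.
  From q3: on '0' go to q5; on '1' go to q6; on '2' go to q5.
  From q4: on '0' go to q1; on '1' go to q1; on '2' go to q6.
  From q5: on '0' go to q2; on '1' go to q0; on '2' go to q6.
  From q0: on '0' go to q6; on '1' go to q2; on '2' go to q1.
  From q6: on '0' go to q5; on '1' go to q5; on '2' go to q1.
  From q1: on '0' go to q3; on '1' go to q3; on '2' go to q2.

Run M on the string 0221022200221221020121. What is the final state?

Trace: q2 -0-> q0 -2-> q1 -2-> q2 -1-> q2 -0-> q0 -2-> q1 -2-> q2 -2-> q0 -0-> q6 -0-> q5 -2-> q6 -2-> q1 -1-> q3 -2-> q5 -2-> q6 -1-> q5 -0-> q2 -2-> q0 -0-> q6 -1-> q5 -2-> q6 -1-> q5

q5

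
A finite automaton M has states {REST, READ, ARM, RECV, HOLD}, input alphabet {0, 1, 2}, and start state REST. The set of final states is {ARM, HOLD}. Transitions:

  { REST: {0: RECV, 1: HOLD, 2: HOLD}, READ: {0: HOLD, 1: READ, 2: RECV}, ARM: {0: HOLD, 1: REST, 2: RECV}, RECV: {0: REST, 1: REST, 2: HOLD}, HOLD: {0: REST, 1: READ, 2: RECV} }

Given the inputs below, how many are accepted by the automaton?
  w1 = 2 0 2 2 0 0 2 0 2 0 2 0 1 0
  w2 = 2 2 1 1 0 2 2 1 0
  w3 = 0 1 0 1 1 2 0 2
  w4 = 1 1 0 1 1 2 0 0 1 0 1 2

2

w1: Trace: REST -2-> HOLD -0-> REST -2-> HOLD -2-> RECV -0-> REST -0-> RECV -2-> HOLD -0-> REST -2-> HOLD -0-> REST -2-> HOLD -0-> REST -1-> HOLD -0-> REST  → end REST, rejected
w2: Trace: REST -2-> HOLD -2-> RECV -1-> REST -1-> HOLD -0-> REST -2-> HOLD -2-> RECV -1-> REST -0-> RECV  → end RECV, rejected
w3: Trace: REST -0-> RECV -1-> REST -0-> RECV -1-> REST -1-> HOLD -2-> RECV -0-> REST -2-> HOLD  → end HOLD, accepted
w4: Trace: REST -1-> HOLD -1-> READ -0-> HOLD -1-> READ -1-> READ -2-> RECV -0-> REST -0-> RECV -1-> REST -0-> RECV -1-> REST -2-> HOLD  → end HOLD, accepted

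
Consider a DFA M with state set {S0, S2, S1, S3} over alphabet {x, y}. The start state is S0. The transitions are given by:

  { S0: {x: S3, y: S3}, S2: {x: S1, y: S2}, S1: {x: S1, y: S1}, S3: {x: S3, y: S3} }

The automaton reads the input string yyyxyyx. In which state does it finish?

S3

S0 → S3 → S3 → S3 → S3 → S3 → S3 → S3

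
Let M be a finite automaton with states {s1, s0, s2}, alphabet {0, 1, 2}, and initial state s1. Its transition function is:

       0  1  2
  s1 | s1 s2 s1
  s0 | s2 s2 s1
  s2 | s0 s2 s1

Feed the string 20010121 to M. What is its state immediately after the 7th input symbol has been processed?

s1

start at s1
read '2': s1 → s1
read '0': s1 → s1
read '0': s1 → s1
read '1': s1 → s2
read '0': s2 → s0
read '1': s0 → s2
read '2': s2 → s1
After 7 symbols: s1.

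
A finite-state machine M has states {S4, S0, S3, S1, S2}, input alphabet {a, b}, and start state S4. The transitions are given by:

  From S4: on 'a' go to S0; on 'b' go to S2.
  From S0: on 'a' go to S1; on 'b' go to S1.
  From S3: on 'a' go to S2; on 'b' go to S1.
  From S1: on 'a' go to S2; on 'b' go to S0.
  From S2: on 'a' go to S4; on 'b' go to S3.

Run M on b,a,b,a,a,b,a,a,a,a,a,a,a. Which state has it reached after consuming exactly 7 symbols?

Trace: S4 -b-> S2 -a-> S4 -b-> S2 -a-> S4 -a-> S0 -b-> S1 -a-> S2
After 7 symbols: S2.

S2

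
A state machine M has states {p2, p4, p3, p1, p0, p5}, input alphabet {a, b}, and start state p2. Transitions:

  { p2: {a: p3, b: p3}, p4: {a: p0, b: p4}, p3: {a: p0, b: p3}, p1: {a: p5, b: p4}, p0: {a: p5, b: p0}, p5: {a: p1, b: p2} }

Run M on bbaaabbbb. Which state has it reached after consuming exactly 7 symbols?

Trace: p2 -b-> p3 -b-> p3 -a-> p0 -a-> p5 -a-> p1 -b-> p4 -b-> p4
After 7 symbols: p4.

p4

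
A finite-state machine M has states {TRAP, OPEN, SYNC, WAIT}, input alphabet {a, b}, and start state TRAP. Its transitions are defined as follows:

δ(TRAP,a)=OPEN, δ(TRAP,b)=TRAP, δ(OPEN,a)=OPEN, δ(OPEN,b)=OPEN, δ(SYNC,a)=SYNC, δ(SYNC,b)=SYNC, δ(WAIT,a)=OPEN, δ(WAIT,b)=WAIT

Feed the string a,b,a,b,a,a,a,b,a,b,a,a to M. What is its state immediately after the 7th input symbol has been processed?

start at TRAP
read 'a': TRAP → OPEN
read 'b': OPEN → OPEN
read 'a': OPEN → OPEN
read 'b': OPEN → OPEN
read 'a': OPEN → OPEN
read 'a': OPEN → OPEN
read 'a': OPEN → OPEN
After 7 symbols: OPEN.

OPEN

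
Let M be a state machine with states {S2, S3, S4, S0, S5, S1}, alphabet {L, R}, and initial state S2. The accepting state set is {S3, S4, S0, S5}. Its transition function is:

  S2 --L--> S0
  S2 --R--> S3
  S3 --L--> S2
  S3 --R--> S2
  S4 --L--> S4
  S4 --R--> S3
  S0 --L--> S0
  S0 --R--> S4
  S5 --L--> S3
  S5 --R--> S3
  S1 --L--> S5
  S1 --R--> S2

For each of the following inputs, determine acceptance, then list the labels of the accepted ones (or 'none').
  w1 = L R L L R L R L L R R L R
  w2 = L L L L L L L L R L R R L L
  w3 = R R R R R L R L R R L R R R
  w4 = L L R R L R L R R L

w1: Trace: S2 -L-> S0 -R-> S4 -L-> S4 -L-> S4 -R-> S3 -L-> S2 -R-> S3 -L-> S2 -L-> S0 -R-> S4 -R-> S3 -L-> S2 -R-> S3  → end S3, accepted
w2: Trace: S2 -L-> S0 -L-> S0 -L-> S0 -L-> S0 -L-> S0 -L-> S0 -L-> S0 -L-> S0 -R-> S4 -L-> S4 -R-> S3 -R-> S2 -L-> S0 -L-> S0  → end S0, accepted
w3: Trace: S2 -R-> S3 -R-> S2 -R-> S3 -R-> S2 -R-> S3 -L-> S2 -R-> S3 -L-> S2 -R-> S3 -R-> S2 -L-> S0 -R-> S4 -R-> S3 -R-> S2  → end S2, rejected
w4: Trace: S2 -L-> S0 -L-> S0 -R-> S4 -R-> S3 -L-> S2 -R-> S3 -L-> S2 -R-> S3 -R-> S2 -L-> S0  → end S0, accepted

w1, w2, w4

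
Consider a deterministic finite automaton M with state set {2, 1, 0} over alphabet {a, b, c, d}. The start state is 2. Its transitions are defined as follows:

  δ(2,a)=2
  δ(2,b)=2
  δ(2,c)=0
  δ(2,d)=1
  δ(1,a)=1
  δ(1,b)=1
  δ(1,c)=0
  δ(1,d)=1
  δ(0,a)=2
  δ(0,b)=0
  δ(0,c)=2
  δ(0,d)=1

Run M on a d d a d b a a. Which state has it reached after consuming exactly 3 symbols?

1

Trace: 2 -a-> 2 -d-> 1 -d-> 1
After 3 symbols: 1.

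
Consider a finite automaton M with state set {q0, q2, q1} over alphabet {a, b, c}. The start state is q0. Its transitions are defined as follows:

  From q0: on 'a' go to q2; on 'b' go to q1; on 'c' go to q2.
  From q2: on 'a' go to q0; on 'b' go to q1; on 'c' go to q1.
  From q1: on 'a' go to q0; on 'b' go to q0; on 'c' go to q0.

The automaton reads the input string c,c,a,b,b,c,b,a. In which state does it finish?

q0

start at q0
read 'c': q0 → q2
read 'c': q2 → q1
read 'a': q1 → q0
read 'b': q0 → q1
read 'b': q1 → q0
read 'c': q0 → q2
read 'b': q2 → q1
read 'a': q1 → q0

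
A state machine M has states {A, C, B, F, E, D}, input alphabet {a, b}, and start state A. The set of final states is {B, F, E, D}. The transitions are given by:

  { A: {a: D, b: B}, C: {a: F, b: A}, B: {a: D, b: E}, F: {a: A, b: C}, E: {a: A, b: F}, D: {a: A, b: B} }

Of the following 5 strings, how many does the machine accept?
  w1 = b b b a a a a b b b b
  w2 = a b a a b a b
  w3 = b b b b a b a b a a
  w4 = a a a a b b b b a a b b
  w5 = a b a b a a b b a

w1: Trace: A -b-> B -b-> E -b-> F -a-> A -a-> D -a-> A -a-> D -b-> B -b-> E -b-> F -b-> C  → end C, rejected
w2: Trace: A -a-> D -b-> B -a-> D -a-> A -b-> B -a-> D -b-> B  → end B, accepted
w3: Trace: A -b-> B -b-> E -b-> F -b-> C -a-> F -b-> C -a-> F -b-> C -a-> F -a-> A  → end A, rejected
w4: Trace: A -a-> D -a-> A -a-> D -a-> A -b-> B -b-> E -b-> F -b-> C -a-> F -a-> A -b-> B -b-> E  → end E, accepted
w5: Trace: A -a-> D -b-> B -a-> D -b-> B -a-> D -a-> A -b-> B -b-> E -a-> A  → end A, rejected

2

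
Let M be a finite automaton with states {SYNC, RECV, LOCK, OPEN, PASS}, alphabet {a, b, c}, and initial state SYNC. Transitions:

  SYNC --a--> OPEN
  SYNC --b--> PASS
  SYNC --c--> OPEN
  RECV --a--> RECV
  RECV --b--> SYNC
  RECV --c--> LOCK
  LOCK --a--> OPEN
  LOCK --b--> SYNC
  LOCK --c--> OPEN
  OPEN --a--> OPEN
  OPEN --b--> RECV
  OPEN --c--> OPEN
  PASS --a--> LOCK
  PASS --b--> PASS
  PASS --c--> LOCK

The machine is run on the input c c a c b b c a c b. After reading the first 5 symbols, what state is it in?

RECV

Trace: SYNC -c-> OPEN -c-> OPEN -a-> OPEN -c-> OPEN -b-> RECV
After 5 symbols: RECV.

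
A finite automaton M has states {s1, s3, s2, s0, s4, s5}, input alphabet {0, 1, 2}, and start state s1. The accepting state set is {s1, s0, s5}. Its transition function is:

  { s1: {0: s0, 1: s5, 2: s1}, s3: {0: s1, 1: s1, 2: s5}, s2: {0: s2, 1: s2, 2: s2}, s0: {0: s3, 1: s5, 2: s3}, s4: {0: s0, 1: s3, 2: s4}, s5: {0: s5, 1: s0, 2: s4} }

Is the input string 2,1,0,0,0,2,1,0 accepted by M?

Trace: s1 -2-> s1 -1-> s5 -0-> s5 -0-> s5 -0-> s5 -2-> s4 -1-> s3 -0-> s1
End state s1 is accepting.

Yes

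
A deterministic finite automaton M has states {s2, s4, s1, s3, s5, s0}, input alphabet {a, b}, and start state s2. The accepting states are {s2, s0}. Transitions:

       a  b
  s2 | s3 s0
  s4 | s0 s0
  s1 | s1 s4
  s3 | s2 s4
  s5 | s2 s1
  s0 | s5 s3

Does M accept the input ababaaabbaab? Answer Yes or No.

Trace: s2 -a-> s3 -b-> s4 -a-> s0 -b-> s3 -a-> s2 -a-> s3 -a-> s2 -b-> s0 -b-> s3 -a-> s2 -a-> s3 -b-> s4
End state s4 is not accepting.

No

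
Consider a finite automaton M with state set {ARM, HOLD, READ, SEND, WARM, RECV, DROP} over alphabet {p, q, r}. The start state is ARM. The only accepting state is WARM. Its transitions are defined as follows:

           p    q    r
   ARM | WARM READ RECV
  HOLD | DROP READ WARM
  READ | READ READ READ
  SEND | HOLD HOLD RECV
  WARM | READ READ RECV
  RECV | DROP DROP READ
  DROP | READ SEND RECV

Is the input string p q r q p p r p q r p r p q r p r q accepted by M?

No

Trace: ARM -p-> WARM -q-> READ -r-> READ -q-> READ -p-> READ -p-> READ -r-> READ -p-> READ -q-> READ -r-> READ -p-> READ -r-> READ -p-> READ -q-> READ -r-> READ -p-> READ -r-> READ -q-> READ
End state READ is not accepting.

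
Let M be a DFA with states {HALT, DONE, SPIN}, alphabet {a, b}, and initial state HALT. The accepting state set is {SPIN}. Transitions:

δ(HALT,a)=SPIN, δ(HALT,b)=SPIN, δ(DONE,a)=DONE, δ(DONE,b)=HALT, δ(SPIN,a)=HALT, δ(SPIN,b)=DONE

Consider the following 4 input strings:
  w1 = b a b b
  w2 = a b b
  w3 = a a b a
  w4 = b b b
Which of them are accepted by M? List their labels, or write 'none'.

w1:
  start at HALT
  read 'b': HALT → SPIN
  read 'a': SPIN → HALT
  read 'b': HALT → SPIN
  read 'b': SPIN → DONE
  end DONE, rejected
w2:
  start at HALT
  read 'a': HALT → SPIN
  read 'b': SPIN → DONE
  read 'b': DONE → HALT
  end HALT, rejected
w3:
  start at HALT
  read 'a': HALT → SPIN
  read 'a': SPIN → HALT
  read 'b': HALT → SPIN
  read 'a': SPIN → HALT
  end HALT, rejected
w4:
  start at HALT
  read 'b': HALT → SPIN
  read 'b': SPIN → DONE
  read 'b': DONE → HALT
  end HALT, rejected

none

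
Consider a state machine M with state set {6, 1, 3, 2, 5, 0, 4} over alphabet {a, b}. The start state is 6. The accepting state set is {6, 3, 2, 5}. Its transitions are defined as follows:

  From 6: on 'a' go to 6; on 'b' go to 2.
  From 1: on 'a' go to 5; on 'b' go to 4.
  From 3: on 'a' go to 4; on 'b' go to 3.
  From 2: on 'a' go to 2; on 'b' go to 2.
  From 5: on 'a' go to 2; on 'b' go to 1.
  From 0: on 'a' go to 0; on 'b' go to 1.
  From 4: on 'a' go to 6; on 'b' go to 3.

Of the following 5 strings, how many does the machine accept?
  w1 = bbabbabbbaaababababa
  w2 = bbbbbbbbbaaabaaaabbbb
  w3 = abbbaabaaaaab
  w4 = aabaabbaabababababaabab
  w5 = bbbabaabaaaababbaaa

w1: Trace: 6 -b-> 2 -b-> 2 -a-> 2 -b-> 2 -b-> 2 -a-> 2 -b-> 2 -b-> 2 -b-> 2 -a-> 2 -a-> 2 -a-> 2 -b-> 2 -a-> 2 -b-> 2 -a-> 2 -b-> 2 -a-> 2 -b-> 2 -a-> 2  → end 2, accepted
w2: Trace: 6 -b-> 2 -b-> 2 -b-> 2 -b-> 2 -b-> 2 -b-> 2 -b-> 2 -b-> 2 -b-> 2 -a-> 2 -a-> 2 -a-> 2 -b-> 2 -a-> 2 -a-> 2 -a-> 2 -a-> 2 -b-> 2 -b-> 2 -b-> 2 -b-> 2  → end 2, accepted
w3: Trace: 6 -a-> 6 -b-> 2 -b-> 2 -b-> 2 -a-> 2 -a-> 2 -b-> 2 -a-> 2 -a-> 2 -a-> 2 -a-> 2 -a-> 2 -b-> 2  → end 2, accepted
w4: Trace: 6 -a-> 6 -a-> 6 -b-> 2 -a-> 2 -a-> 2 -b-> 2 -b-> 2 -a-> 2 -a-> 2 -b-> 2 -a-> 2 -b-> 2 -a-> 2 -b-> 2 -a-> 2 -b-> 2 -a-> 2 -b-> 2 -a-> 2 -a-> 2 -b-> 2 -a-> 2 -b-> 2  → end 2, accepted
w5: Trace: 6 -b-> 2 -b-> 2 -b-> 2 -a-> 2 -b-> 2 -a-> 2 -a-> 2 -b-> 2 -a-> 2 -a-> 2 -a-> 2 -a-> 2 -b-> 2 -a-> 2 -b-> 2 -b-> 2 -a-> 2 -a-> 2 -a-> 2  → end 2, accepted

5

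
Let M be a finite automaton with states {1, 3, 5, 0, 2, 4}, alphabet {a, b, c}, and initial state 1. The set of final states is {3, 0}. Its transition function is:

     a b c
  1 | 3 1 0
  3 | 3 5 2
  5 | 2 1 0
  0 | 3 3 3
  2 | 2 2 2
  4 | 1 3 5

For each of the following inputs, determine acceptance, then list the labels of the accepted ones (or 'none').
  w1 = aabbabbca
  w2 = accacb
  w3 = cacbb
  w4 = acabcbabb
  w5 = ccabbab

w1: Trace: 1 -a-> 3 -a-> 3 -b-> 5 -b-> 1 -a-> 3 -b-> 5 -b-> 1 -c-> 0 -a-> 3  → end 3, accepted
w2: Trace: 1 -a-> 3 -c-> 2 -c-> 2 -a-> 2 -c-> 2 -b-> 2  → end 2, rejected
w3: Trace: 1 -c-> 0 -a-> 3 -c-> 2 -b-> 2 -b-> 2  → end 2, rejected
w4: Trace: 1 -a-> 3 -c-> 2 -a-> 2 -b-> 2 -c-> 2 -b-> 2 -a-> 2 -b-> 2 -b-> 2  → end 2, rejected
w5: Trace: 1 -c-> 0 -c-> 3 -a-> 3 -b-> 5 -b-> 1 -a-> 3 -b-> 5  → end 5, rejected

w1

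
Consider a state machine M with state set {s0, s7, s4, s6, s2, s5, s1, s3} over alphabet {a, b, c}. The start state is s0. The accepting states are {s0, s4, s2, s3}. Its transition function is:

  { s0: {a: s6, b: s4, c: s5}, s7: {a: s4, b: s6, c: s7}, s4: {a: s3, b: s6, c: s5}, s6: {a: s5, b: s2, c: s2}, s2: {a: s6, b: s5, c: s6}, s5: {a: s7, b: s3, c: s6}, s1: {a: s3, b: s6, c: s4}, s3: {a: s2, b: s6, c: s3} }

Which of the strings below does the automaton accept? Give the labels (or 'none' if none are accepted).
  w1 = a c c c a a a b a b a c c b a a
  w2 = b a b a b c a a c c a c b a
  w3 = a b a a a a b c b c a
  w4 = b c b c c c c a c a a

w1: Trace: s0 -a-> s6 -c-> s2 -c-> s6 -c-> s2 -a-> s6 -a-> s5 -a-> s7 -b-> s6 -a-> s5 -b-> s3 -a-> s2 -c-> s6 -c-> s2 -b-> s5 -a-> s7 -a-> s4  → end s4, accepted
w2: Trace: s0 -b-> s4 -a-> s3 -b-> s6 -a-> s5 -b-> s3 -c-> s3 -a-> s2 -a-> s6 -c-> s2 -c-> s6 -a-> s5 -c-> s6 -b-> s2 -a-> s6  → end s6, rejected
w3: Trace: s0 -a-> s6 -b-> s2 -a-> s6 -a-> s5 -a-> s7 -a-> s4 -b-> s6 -c-> s2 -b-> s5 -c-> s6 -a-> s5  → end s5, rejected
w4: Trace: s0 -b-> s4 -c-> s5 -b-> s3 -c-> s3 -c-> s3 -c-> s3 -c-> s3 -a-> s2 -c-> s6 -a-> s5 -a-> s7  → end s7, rejected

w1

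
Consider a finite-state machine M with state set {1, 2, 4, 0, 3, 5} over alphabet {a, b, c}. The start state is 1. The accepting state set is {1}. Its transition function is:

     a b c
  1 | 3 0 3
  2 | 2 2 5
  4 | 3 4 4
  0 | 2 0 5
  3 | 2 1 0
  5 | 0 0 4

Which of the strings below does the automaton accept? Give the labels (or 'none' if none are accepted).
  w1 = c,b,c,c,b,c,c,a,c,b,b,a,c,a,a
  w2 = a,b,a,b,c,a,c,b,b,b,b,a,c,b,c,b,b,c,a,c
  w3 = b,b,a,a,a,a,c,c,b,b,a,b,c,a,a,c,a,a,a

w1: Trace: 1 -c-> 3 -b-> 1 -c-> 3 -c-> 0 -b-> 0 -c-> 5 -c-> 4 -a-> 3 -c-> 0 -b-> 0 -b-> 0 -a-> 2 -c-> 5 -a-> 0 -a-> 2  → end 2, rejected
w2: Trace: 1 -a-> 3 -b-> 1 -a-> 3 -b-> 1 -c-> 3 -a-> 2 -c-> 5 -b-> 0 -b-> 0 -b-> 0 -b-> 0 -a-> 2 -c-> 5 -b-> 0 -c-> 5 -b-> 0 -b-> 0 -c-> 5 -a-> 0 -c-> 5  → end 5, rejected
w3: Trace: 1 -b-> 0 -b-> 0 -a-> 2 -a-> 2 -a-> 2 -a-> 2 -c-> 5 -c-> 4 -b-> 4 -b-> 4 -a-> 3 -b-> 1 -c-> 3 -a-> 2 -a-> 2 -c-> 5 -a-> 0 -a-> 2 -a-> 2  → end 2, rejected

none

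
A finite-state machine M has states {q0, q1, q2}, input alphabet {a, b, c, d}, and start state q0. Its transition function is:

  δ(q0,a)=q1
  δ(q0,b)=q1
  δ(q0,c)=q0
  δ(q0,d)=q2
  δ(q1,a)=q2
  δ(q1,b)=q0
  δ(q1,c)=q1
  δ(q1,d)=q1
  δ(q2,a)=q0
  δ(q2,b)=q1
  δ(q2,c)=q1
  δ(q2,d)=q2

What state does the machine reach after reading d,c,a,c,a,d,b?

q1

Trace: q0 -d-> q2 -c-> q1 -a-> q2 -c-> q1 -a-> q2 -d-> q2 -b-> q1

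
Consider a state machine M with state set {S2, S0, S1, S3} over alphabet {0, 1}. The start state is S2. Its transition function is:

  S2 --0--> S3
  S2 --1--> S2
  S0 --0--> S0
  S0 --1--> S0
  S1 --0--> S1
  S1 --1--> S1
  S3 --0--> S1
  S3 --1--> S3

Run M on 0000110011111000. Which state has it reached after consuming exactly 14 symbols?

Trace: S2 -0-> S3 -0-> S1 -0-> S1 -0-> S1 -1-> S1 -1-> S1 -0-> S1 -0-> S1 -1-> S1 -1-> S1 -1-> S1 -1-> S1 -1-> S1 -0-> S1
After 14 symbols: S1.

S1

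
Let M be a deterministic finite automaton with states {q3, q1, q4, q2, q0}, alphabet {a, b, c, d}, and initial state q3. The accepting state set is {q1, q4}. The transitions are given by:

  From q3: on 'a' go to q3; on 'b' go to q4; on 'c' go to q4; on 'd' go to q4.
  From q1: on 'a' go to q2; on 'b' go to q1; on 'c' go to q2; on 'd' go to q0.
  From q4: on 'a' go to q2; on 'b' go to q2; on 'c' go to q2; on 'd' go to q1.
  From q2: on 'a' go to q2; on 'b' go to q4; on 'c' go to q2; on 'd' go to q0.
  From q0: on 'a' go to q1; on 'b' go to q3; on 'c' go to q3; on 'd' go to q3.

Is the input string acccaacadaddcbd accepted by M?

Trace: q3 -a-> q3 -c-> q4 -c-> q2 -c-> q2 -a-> q2 -a-> q2 -c-> q2 -a-> q2 -d-> q0 -a-> q1 -d-> q0 -d-> q3 -c-> q4 -b-> q2 -d-> q0
End state q0 is not accepting.

No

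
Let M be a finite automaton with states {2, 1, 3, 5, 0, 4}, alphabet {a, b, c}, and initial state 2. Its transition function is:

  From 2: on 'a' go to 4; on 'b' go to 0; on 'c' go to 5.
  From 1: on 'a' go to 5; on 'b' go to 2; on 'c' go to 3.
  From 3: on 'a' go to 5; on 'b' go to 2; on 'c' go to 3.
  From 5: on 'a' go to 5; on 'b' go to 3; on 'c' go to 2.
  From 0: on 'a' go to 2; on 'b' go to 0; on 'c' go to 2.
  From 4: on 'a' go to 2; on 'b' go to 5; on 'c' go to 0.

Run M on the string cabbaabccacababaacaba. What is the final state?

5

Trace: 2 -c-> 5 -a-> 5 -b-> 3 -b-> 2 -a-> 4 -a-> 2 -b-> 0 -c-> 2 -c-> 5 -a-> 5 -c-> 2 -a-> 4 -b-> 5 -a-> 5 -b-> 3 -a-> 5 -a-> 5 -c-> 2 -a-> 4 -b-> 5 -a-> 5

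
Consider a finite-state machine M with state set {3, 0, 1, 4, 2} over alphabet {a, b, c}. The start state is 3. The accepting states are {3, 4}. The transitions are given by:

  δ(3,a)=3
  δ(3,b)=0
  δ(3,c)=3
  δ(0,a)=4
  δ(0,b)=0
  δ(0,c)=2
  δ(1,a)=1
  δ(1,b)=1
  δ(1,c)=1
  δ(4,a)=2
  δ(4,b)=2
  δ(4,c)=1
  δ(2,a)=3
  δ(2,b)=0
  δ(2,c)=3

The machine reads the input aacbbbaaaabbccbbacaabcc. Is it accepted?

No

Trace: 3 -a-> 3 -a-> 3 -c-> 3 -b-> 0 -b-> 0 -b-> 0 -a-> 4 -a-> 2 -a-> 3 -a-> 3 -b-> 0 -b-> 0 -c-> 2 -c-> 3 -b-> 0 -b-> 0 -a-> 4 -c-> 1 -a-> 1 -a-> 1 -b-> 1 -c-> 1 -c-> 1
End state 1 is not accepting.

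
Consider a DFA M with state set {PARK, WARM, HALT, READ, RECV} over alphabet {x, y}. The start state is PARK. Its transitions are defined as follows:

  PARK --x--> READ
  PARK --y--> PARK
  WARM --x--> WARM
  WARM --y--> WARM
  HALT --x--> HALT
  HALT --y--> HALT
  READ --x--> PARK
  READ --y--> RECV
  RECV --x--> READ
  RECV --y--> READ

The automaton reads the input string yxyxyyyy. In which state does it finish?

start at PARK
read 'y': PARK → PARK
read 'x': PARK → READ
read 'y': READ → RECV
read 'x': RECV → READ
read 'y': READ → RECV
read 'y': RECV → READ
read 'y': READ → RECV
read 'y': RECV → READ

READ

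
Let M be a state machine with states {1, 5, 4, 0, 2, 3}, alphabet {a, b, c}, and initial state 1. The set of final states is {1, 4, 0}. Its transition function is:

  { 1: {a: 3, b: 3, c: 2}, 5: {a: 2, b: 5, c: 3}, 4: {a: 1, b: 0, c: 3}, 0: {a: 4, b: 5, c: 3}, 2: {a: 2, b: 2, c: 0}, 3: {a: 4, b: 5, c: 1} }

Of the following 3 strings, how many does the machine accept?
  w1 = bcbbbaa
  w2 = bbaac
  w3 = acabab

w1:
  start at 1
  read 'b': 1 → 3
  read 'c': 3 → 1
  read 'b': 1 → 3
  read 'b': 3 → 5
  read 'b': 5 → 5
  read 'a': 5 → 2
  read 'a': 2 → 2
  end 2, rejected
w2:
  start at 1
  read 'b': 1 → 3
  read 'b': 3 → 5
  read 'a': 5 → 2
  read 'a': 2 → 2
  read 'c': 2 → 0
  end 0, accepted
w3:
  start at 1
  read 'a': 1 → 3
  read 'c': 3 → 1
  read 'a': 1 → 3
  read 'b': 3 → 5
  read 'a': 5 → 2
  read 'b': 2 → 2
  end 2, rejected

1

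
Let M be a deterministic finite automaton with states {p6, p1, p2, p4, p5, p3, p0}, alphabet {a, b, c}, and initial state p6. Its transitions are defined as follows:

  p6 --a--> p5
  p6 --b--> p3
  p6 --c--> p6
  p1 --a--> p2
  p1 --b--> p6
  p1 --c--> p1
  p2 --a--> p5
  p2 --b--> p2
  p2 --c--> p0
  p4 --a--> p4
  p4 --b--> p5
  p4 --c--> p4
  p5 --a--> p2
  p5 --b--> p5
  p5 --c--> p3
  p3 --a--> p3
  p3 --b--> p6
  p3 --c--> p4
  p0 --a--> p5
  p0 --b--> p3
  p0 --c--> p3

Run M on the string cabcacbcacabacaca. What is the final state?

p6 → p6 → p5 → p5 → p3 → p3 → p4 → p5 → p3 → p3 → p4 → p4 → p5 → p2 → p0 → p5 → p3 → p3

p3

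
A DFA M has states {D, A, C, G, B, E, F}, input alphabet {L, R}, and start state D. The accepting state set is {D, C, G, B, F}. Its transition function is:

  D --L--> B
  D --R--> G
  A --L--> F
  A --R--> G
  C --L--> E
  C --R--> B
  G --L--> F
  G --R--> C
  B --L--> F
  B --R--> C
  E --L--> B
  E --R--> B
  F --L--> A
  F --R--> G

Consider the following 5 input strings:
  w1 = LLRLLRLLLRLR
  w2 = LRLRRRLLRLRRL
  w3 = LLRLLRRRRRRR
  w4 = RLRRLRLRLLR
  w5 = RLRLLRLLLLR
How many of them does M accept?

4

w1:
  start at D
  read 'L': D → B
  read 'L': B → F
  read 'R': F → G
  read 'L': G → F
  read 'L': F → A
  read 'R': A → G
  read 'L': G → F
  read 'L': F → A
  read 'L': A → F
  read 'R': F → G
  read 'L': G → F
  read 'R': F → G
  end G, accepted
w2:
  start at D
  read 'L': D → B
  read 'R': B → C
  read 'L': C → E
  read 'R': E → B
  read 'R': B → C
  read 'R': C → B
  read 'L': B → F
  read 'L': F → A
  read 'R': A → G
  read 'L': G → F
  read 'R': F → G
  read 'R': G → C
  read 'L': C → E
  end E, rejected
w3:
  start at D
  read 'L': D → B
  read 'L': B → F
  read 'R': F → G
  read 'L': G → F
  read 'L': F → A
  read 'R': A → G
  read 'R': G → C
  read 'R': C → B
  read 'R': B → C
  read 'R': C → B
  read 'R': B → C
  read 'R': C → B
  end B, accepted
w4:
  start at D
  read 'R': D → G
  read 'L': G → F
  read 'R': F → G
  read 'R': G → C
  read 'L': C → E
  read 'R': E → B
  read 'L': B → F
  read 'R': F → G
  read 'L': G → F
  read 'L': F → A
  read 'R': A → G
  end G, accepted
w5:
  start at D
  read 'R': D → G
  read 'L': G → F
  read 'R': F → G
  read 'L': G → F
  read 'L': F → A
  read 'R': A → G
  read 'L': G → F
  read 'L': F → A
  read 'L': A → F
  read 'L': F → A
  read 'R': A → G
  end G, accepted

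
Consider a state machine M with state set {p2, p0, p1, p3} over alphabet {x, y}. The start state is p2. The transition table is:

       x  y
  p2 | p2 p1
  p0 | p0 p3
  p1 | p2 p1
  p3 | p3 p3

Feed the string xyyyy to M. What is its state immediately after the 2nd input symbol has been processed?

p2 → p2 → p1
After 2 symbols: p1.

p1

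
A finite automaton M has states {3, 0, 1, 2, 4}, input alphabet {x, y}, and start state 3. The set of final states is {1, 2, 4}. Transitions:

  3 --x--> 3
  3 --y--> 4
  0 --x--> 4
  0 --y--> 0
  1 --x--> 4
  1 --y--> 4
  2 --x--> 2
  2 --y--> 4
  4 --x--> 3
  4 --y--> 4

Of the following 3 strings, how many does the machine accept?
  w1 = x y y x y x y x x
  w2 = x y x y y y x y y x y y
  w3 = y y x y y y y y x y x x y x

1

w1: Trace: 3 -x-> 3 -y-> 4 -y-> 4 -x-> 3 -y-> 4 -x-> 3 -y-> 4 -x-> 3 -x-> 3  → end 3, rejected
w2: Trace: 3 -x-> 3 -y-> 4 -x-> 3 -y-> 4 -y-> 4 -y-> 4 -x-> 3 -y-> 4 -y-> 4 -x-> 3 -y-> 4 -y-> 4  → end 4, accepted
w3: Trace: 3 -y-> 4 -y-> 4 -x-> 3 -y-> 4 -y-> 4 -y-> 4 -y-> 4 -y-> 4 -x-> 3 -y-> 4 -x-> 3 -x-> 3 -y-> 4 -x-> 3  → end 3, rejected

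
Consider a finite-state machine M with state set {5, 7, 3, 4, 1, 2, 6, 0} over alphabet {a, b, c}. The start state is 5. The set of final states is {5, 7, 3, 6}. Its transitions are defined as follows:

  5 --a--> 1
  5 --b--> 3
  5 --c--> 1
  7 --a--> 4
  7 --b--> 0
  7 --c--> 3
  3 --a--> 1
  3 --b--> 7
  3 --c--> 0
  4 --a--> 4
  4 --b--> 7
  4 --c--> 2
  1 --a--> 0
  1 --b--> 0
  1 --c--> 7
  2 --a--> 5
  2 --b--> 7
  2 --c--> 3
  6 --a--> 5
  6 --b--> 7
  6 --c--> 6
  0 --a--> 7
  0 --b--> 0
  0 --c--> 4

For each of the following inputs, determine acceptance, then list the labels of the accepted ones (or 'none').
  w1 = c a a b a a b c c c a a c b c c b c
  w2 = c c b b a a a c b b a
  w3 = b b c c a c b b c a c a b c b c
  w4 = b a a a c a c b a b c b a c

w2

w1:
  start at 5
  read 'c': 5 → 1
  read 'a': 1 → 0
  read 'a': 0 → 7
  read 'b': 7 → 0
  read 'a': 0 → 7
  read 'a': 7 → 4
  read 'b': 4 → 7
  read 'c': 7 → 3
  read 'c': 3 → 0
  read 'c': 0 → 4
  read 'a': 4 → 4
  read 'a': 4 → 4
  read 'c': 4 → 2
  read 'b': 2 → 7
  read 'c': 7 → 3
  read 'c': 3 → 0
  read 'b': 0 → 0
  read 'c': 0 → 4
  end 4, rejected
w2:
  start at 5
  read 'c': 5 → 1
  read 'c': 1 → 7
  read 'b': 7 → 0
  read 'b': 0 → 0
  read 'a': 0 → 7
  read 'a': 7 → 4
  read 'a': 4 → 4
  read 'c': 4 → 2
  read 'b': 2 → 7
  read 'b': 7 → 0
  read 'a': 0 → 7
  end 7, accepted
w3:
  start at 5
  read 'b': 5 → 3
  read 'b': 3 → 7
  read 'c': 7 → 3
  read 'c': 3 → 0
  read 'a': 0 → 7
  read 'c': 7 → 3
  read 'b': 3 → 7
  read 'b': 7 → 0
  read 'c': 0 → 4
  read 'a': 4 → 4
  read 'c': 4 → 2
  read 'a': 2 → 5
  read 'b': 5 → 3
  read 'c': 3 → 0
  read 'b': 0 → 0
  read 'c': 0 → 4
  end 4, rejected
w4:
  start at 5
  read 'b': 5 → 3
  read 'a': 3 → 1
  read 'a': 1 → 0
  read 'a': 0 → 7
  read 'c': 7 → 3
  read 'a': 3 → 1
  read 'c': 1 → 7
  read 'b': 7 → 0
  read 'a': 0 → 7
  read 'b': 7 → 0
  read 'c': 0 → 4
  read 'b': 4 → 7
  read 'a': 7 → 4
  read 'c': 4 → 2
  end 2, rejected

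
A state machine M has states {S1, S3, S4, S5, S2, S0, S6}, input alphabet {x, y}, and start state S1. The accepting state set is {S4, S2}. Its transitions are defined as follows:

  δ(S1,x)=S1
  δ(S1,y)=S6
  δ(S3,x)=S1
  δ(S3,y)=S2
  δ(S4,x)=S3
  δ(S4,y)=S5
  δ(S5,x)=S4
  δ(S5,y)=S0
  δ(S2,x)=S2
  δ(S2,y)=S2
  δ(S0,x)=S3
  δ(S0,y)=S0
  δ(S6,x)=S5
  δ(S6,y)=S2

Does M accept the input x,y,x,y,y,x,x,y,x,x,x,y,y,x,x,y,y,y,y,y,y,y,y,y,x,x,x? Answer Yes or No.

start at S1
read 'x': S1 → S1
read 'y': S1 → S6
read 'x': S6 → S5
read 'y': S5 → S0
read 'y': S0 → S0
read 'x': S0 → S3
read 'x': S3 → S1
read 'y': S1 → S6
read 'x': S6 → S5
read 'x': S5 → S4
read 'x': S4 → S3
read 'y': S3 → S2
read 'y': S2 → S2
read 'x': S2 → S2
read 'x': S2 → S2
read 'y': S2 → S2
read 'y': S2 → S2
read 'y': S2 → S2
read 'y': S2 → S2
read 'y': S2 → S2
read 'y': S2 → S2
read 'y': S2 → S2
read 'y': S2 → S2
read 'y': S2 → S2
read 'x': S2 → S2
read 'x': S2 → S2
read 'x': S2 → S2
End state S2 is accepting.

Yes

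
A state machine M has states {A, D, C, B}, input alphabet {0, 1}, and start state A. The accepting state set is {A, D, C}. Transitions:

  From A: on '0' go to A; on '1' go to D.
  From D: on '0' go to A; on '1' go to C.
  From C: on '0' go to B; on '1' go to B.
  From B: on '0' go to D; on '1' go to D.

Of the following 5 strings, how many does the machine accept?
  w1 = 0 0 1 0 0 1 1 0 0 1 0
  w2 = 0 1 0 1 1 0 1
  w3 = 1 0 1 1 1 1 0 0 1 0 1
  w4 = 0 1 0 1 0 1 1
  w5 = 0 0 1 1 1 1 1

4

w1: Trace: A -0-> A -0-> A -1-> D -0-> A -0-> A -1-> D -1-> C -0-> B -0-> D -1-> C -0-> B  → end B, rejected
w2: Trace: A -0-> A -1-> D -0-> A -1-> D -1-> C -0-> B -1-> D  → end D, accepted
w3: Trace: A -1-> D -0-> A -1-> D -1-> C -1-> B -1-> D -0-> A -0-> A -1-> D -0-> A -1-> D  → end D, accepted
w4: Trace: A -0-> A -1-> D -0-> A -1-> D -0-> A -1-> D -1-> C  → end C, accepted
w5: Trace: A -0-> A -0-> A -1-> D -1-> C -1-> B -1-> D -1-> C  → end C, accepted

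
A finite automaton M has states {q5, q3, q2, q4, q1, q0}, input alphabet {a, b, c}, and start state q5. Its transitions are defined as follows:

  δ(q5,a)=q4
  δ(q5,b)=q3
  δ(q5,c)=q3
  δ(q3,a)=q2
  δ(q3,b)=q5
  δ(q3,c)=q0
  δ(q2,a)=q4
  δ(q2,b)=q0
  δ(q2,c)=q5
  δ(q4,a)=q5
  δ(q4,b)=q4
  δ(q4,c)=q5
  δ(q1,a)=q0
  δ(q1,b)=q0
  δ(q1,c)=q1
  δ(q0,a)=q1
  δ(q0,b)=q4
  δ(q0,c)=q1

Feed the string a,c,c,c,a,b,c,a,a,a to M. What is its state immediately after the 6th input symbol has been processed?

q0

start at q5
read 'a': q5 → q4
read 'c': q4 → q5
read 'c': q5 → q3
read 'c': q3 → q0
read 'a': q0 → q1
read 'b': q1 → q0
After 6 symbols: q0.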